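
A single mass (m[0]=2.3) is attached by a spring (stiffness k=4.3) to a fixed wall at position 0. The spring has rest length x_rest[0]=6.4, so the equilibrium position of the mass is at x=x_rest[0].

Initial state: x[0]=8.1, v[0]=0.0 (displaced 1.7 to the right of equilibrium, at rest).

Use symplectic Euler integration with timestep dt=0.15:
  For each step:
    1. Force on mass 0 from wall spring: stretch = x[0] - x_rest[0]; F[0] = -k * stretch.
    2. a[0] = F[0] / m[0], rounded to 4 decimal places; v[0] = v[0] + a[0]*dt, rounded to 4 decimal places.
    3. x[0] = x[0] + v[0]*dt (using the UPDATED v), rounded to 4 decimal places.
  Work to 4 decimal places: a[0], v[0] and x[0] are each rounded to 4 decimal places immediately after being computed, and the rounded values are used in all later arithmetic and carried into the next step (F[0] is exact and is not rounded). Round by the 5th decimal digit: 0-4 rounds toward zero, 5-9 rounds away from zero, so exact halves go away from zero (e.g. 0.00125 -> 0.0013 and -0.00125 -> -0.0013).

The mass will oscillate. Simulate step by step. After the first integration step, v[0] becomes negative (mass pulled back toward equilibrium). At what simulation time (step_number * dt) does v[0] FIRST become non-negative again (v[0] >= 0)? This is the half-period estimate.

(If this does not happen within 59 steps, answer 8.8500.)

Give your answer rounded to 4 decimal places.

Step 0: x=[8.1000] v=[0.0000]
Step 1: x=[8.0285] v=[-0.4767]
Step 2: x=[7.8885] v=[-0.9334]
Step 3: x=[7.6859] v=[-1.3508]
Step 4: x=[7.4292] v=[-1.7114]
Step 5: x=[7.1292] v=[-2.0000]
Step 6: x=[6.7985] v=[-2.2045]
Step 7: x=[6.4511] v=[-2.3163]
Step 8: x=[6.1015] v=[-2.3306]
Step 9: x=[5.7645] v=[-2.2469]
Step 10: x=[5.4542] v=[-2.0687]
Step 11: x=[5.1837] v=[-1.8035]
Step 12: x=[4.9643] v=[-1.4624]
Step 13: x=[4.8053] v=[-1.0598]
Step 14: x=[4.7134] v=[-0.6126]
Step 15: x=[4.6925] v=[-0.1396]
Step 16: x=[4.7434] v=[0.3392]
First v>=0 after going negative at step 16, time=2.4000

Answer: 2.4000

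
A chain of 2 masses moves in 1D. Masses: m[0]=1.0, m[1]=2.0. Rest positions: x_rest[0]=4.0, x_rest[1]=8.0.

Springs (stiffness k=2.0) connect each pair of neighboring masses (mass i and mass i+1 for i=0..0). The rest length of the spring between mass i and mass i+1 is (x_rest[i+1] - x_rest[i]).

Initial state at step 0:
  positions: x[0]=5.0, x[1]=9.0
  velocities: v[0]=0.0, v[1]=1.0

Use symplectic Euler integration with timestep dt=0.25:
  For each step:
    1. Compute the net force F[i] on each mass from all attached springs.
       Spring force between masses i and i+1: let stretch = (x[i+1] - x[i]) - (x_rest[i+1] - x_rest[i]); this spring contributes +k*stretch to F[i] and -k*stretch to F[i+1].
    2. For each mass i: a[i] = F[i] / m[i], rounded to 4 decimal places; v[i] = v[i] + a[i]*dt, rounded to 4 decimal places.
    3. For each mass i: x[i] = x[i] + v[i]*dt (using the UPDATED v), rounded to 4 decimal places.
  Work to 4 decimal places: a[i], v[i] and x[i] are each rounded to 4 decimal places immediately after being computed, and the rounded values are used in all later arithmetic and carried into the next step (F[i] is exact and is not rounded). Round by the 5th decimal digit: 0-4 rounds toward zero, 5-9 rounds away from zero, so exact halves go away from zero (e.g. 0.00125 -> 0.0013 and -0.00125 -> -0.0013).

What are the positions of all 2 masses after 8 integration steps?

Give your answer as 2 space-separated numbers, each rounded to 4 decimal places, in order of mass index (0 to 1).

Answer: 6.4689 10.2659

Derivation:
Step 0: x=[5.0000 9.0000] v=[0.0000 1.0000]
Step 1: x=[5.0000 9.2500] v=[0.0000 1.0000]
Step 2: x=[5.0313 9.4844] v=[0.1250 0.9375]
Step 3: x=[5.1192 9.6905] v=[0.3516 0.8242]
Step 4: x=[5.2785 9.8609] v=[0.6373 0.6814]
Step 5: x=[5.5106 9.9949] v=[0.9285 0.5358]
Step 6: x=[5.8033 10.0986] v=[1.1707 0.4147]
Step 7: x=[6.1329 10.1838] v=[1.3184 0.3409]
Step 8: x=[6.4689 10.2659] v=[1.3439 0.3282]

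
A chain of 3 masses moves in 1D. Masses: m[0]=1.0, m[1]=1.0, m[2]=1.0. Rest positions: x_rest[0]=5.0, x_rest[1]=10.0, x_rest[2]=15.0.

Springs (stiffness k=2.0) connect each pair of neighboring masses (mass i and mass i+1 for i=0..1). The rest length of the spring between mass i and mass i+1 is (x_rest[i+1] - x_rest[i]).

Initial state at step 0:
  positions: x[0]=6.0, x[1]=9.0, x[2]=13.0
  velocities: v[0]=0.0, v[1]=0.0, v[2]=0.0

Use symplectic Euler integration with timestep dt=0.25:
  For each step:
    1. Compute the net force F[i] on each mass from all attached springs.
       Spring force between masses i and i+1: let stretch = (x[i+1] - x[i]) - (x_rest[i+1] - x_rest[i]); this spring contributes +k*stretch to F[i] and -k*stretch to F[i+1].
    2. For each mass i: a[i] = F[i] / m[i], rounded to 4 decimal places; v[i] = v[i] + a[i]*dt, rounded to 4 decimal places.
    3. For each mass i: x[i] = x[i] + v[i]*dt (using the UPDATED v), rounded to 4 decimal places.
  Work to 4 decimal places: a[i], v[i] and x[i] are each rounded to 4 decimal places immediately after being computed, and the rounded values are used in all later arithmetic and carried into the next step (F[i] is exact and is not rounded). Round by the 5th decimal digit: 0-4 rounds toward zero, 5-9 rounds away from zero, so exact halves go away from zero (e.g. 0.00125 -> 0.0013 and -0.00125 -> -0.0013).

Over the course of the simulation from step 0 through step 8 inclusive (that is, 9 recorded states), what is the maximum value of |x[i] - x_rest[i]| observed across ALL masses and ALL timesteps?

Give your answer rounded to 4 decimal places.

Answer: 2.0839

Derivation:
Step 0: x=[6.0000 9.0000 13.0000] v=[0.0000 0.0000 0.0000]
Step 1: x=[5.7500 9.1250 13.1250] v=[-1.0000 0.5000 0.5000]
Step 2: x=[5.2969 9.3281 13.3750] v=[-1.8125 0.8125 1.0000]
Step 3: x=[4.7227 9.5332 13.7442] v=[-2.2969 0.8204 1.4766]
Step 4: x=[4.1248 9.6634 14.2120] v=[-2.3917 0.5207 1.8711]
Step 5: x=[3.5942 9.6698 14.7362] v=[-2.1224 0.0257 2.0968]
Step 6: x=[3.1981 9.5501 15.2521] v=[-1.5846 -0.4789 2.0636]
Step 7: x=[2.9710 9.3491 15.6803] v=[-0.9086 -0.8039 1.7126]
Step 8: x=[2.9161 9.1423 15.9421] v=[-0.2196 -0.8274 1.0470]
Max displacement = 2.0839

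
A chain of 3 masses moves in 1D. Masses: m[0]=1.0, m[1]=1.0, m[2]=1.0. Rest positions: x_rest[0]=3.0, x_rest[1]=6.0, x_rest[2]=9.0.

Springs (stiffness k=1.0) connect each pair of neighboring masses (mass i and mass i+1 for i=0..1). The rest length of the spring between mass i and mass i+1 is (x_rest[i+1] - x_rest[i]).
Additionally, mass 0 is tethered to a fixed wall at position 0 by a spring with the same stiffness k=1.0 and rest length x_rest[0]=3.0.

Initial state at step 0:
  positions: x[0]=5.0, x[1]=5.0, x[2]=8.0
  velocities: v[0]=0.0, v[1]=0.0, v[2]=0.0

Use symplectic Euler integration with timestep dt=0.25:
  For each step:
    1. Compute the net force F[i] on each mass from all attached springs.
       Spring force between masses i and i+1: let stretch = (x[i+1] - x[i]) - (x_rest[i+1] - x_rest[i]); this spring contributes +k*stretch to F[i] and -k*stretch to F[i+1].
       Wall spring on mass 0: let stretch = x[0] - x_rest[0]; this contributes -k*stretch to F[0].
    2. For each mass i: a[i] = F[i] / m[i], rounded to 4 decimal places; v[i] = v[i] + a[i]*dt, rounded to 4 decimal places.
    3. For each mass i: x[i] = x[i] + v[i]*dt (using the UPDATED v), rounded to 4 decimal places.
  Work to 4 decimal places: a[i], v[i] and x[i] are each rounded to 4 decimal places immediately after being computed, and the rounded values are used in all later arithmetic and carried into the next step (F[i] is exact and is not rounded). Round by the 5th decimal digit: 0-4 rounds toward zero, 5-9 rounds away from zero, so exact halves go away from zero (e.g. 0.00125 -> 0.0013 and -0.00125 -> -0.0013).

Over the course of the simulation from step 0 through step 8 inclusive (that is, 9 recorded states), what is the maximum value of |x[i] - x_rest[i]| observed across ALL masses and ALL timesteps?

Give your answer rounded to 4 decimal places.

Answer: 2.0032

Derivation:
Step 0: x=[5.0000 5.0000 8.0000] v=[0.0000 0.0000 0.0000]
Step 1: x=[4.6875 5.1875 8.0000] v=[-1.2500 0.7500 0.0000]
Step 2: x=[4.1133 5.5195 8.0117] v=[-2.2969 1.3281 0.0469]
Step 3: x=[3.3699 5.9194 8.0552] v=[-2.9737 1.5996 0.1739]
Step 4: x=[2.5752 6.2935 8.1527] v=[-3.1788 1.4962 0.3900]
Step 5: x=[1.8520 6.5514 8.3215] v=[-2.8930 1.0314 0.6752]
Step 6: x=[1.3067 6.6262 8.5672] v=[-2.1812 0.2991 0.9827]
Step 7: x=[1.0122 6.4898 8.8791] v=[-1.1780 -0.5455 1.2475]
Step 8: x=[0.9968 6.1604 9.2292] v=[-0.0617 -1.3176 1.4002]
Max displacement = 2.0032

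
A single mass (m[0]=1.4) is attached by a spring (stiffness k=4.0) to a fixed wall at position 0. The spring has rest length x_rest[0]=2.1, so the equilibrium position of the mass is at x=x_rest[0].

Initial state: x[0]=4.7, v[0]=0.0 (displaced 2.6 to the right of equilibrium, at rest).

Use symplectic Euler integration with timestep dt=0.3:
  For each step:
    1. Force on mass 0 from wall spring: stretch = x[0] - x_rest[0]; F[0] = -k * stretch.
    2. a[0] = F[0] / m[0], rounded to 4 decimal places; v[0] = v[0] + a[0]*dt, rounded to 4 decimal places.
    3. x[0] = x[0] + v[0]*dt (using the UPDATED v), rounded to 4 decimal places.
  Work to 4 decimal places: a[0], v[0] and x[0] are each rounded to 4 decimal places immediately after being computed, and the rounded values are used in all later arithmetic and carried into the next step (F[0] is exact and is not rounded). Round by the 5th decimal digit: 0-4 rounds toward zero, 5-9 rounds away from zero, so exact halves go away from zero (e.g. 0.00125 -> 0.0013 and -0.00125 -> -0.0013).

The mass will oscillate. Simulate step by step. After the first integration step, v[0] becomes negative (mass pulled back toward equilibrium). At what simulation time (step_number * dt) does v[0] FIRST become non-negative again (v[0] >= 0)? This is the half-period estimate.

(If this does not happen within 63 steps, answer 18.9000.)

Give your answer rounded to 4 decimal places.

Answer: 2.1000

Derivation:
Step 0: x=[4.7000] v=[0.0000]
Step 1: x=[4.0314] v=[-2.2286]
Step 2: x=[2.8662] v=[-3.8841]
Step 3: x=[1.5040] v=[-4.5408]
Step 4: x=[0.2950] v=[-4.0299]
Step 5: x=[-0.4498] v=[-2.4828]
Step 6: x=[-0.5390] v=[-0.2973]
Step 7: x=[0.0504] v=[1.9647]
First v>=0 after going negative at step 7, time=2.1000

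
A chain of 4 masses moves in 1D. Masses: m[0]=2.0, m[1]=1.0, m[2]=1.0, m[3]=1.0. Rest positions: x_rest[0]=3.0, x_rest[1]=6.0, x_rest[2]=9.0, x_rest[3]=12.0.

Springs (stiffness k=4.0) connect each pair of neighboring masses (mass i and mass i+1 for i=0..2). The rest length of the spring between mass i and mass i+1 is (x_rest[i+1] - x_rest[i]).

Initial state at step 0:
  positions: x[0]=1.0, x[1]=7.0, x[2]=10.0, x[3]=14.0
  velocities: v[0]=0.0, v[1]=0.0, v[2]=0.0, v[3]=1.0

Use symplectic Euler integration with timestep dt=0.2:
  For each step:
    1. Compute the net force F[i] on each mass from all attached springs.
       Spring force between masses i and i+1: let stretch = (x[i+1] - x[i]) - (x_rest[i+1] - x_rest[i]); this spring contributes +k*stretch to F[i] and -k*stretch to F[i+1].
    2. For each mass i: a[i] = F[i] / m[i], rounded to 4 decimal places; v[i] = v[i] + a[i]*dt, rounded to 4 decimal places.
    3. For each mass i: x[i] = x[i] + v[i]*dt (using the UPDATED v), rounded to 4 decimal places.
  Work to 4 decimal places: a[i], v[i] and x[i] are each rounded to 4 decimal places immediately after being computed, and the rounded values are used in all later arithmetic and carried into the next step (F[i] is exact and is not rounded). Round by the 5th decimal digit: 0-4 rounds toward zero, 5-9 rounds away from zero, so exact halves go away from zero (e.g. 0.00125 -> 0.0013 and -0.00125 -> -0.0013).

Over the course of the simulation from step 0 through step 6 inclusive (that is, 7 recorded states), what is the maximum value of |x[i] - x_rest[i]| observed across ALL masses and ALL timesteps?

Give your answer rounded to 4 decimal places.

Step 0: x=[1.0000 7.0000 10.0000 14.0000] v=[0.0000 0.0000 0.0000 1.0000]
Step 1: x=[1.2400 6.5200 10.1600 14.0400] v=[1.2000 -2.4000 0.8000 0.2000]
Step 2: x=[1.6624 5.7776 10.3584 13.9392] v=[2.1120 -3.7120 0.9920 -0.5040]
Step 3: x=[2.1740 5.1097 10.3968 13.7455] v=[2.5581 -3.3395 0.1920 -0.9686]
Step 4: x=[2.6805 4.8180 10.1251 13.4960] v=[2.5324 -1.4584 -1.3587 -1.2476]
Step 5: x=[3.1180 5.0335 9.5436 13.1871] v=[2.1874 1.0773 -2.9077 -1.5443]
Step 6: x=[3.4687 5.6641 8.8234 12.7753] v=[1.7536 3.1530 -3.6010 -2.0591]
Max displacement = 2.0400

Answer: 2.0400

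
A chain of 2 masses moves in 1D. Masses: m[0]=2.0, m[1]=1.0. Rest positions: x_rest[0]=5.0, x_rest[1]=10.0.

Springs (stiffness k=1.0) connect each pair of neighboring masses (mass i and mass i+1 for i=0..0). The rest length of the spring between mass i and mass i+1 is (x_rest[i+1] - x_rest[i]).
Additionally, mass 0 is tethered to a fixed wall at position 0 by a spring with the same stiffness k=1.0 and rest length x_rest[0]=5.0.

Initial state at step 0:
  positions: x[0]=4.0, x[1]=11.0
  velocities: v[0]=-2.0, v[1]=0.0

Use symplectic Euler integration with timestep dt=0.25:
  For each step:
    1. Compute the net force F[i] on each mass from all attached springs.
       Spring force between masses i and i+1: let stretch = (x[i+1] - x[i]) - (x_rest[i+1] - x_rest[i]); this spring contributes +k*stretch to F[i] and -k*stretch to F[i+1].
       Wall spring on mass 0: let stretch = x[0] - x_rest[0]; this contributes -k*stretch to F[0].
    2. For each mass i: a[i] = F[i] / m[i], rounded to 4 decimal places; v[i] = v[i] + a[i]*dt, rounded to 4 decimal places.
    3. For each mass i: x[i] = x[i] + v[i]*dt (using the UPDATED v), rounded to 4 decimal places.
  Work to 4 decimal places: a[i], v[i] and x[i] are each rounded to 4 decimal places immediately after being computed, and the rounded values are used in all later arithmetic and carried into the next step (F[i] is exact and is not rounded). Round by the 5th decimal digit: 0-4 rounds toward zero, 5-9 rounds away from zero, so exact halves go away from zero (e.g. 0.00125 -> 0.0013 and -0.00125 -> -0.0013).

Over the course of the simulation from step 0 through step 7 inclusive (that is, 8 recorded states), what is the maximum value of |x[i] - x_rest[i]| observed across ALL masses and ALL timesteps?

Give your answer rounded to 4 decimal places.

Answer: 2.3668

Derivation:
Step 0: x=[4.0000 11.0000] v=[-2.0000 0.0000]
Step 1: x=[3.5938 10.8750] v=[-1.6250 -0.5000]
Step 2: x=[3.3028 10.6074] v=[-1.1641 -1.0703]
Step 3: x=[3.1368 10.1958] v=[-0.6639 -1.6465]
Step 4: x=[3.0934 9.6555] v=[-0.1736 -2.1613]
Step 5: x=[3.1584 9.0176] v=[0.2600 -2.5518]
Step 6: x=[3.3078 8.3260] v=[0.5976 -2.7666]
Step 7: x=[3.5107 7.6332] v=[0.8114 -2.7712]
Max displacement = 2.3668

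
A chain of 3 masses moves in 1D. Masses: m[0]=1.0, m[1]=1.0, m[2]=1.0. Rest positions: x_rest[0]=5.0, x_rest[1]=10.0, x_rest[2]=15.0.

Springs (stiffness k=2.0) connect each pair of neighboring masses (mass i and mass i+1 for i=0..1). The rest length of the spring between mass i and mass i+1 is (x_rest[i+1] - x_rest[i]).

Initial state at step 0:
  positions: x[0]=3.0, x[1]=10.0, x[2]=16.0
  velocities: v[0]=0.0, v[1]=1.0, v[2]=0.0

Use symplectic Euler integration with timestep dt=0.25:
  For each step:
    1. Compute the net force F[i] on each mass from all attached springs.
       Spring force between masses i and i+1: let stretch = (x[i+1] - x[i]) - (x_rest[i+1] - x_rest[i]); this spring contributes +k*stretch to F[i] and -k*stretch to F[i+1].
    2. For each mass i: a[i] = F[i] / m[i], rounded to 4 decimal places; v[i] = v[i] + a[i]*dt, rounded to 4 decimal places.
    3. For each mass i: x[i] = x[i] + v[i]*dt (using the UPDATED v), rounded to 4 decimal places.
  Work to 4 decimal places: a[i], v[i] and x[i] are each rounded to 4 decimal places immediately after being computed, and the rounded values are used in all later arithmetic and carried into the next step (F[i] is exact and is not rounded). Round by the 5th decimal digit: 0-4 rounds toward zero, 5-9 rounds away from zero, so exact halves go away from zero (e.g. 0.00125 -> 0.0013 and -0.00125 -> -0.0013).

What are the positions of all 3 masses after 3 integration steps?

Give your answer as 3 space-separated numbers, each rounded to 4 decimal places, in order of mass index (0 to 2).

Step 0: x=[3.0000 10.0000 16.0000] v=[0.0000 1.0000 0.0000]
Step 1: x=[3.2500 10.1250 15.8750] v=[1.0000 0.5000 -0.5000]
Step 2: x=[3.7344 10.1094 15.6563] v=[1.9375 -0.0625 -0.8750]
Step 3: x=[4.3907 9.9903 15.3692] v=[2.6250 -0.4766 -1.1485]

Answer: 4.3907 9.9903 15.3692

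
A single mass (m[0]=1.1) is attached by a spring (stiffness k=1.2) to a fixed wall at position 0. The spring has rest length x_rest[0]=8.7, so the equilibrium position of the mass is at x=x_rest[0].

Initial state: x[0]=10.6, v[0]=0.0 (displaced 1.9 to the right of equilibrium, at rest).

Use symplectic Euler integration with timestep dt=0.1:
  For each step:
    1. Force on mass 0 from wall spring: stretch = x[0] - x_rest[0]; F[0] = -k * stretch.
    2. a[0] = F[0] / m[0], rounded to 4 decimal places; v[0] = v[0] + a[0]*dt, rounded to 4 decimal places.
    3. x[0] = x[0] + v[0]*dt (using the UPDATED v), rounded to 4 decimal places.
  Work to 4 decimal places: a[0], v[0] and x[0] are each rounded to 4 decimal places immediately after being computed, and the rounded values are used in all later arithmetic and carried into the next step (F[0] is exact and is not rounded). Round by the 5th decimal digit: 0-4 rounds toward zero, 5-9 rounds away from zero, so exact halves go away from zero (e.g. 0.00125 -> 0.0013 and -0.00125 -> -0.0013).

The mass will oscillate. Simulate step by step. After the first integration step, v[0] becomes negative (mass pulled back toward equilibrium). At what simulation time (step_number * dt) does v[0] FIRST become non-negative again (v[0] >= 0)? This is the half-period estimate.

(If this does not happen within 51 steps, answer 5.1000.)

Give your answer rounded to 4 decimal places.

Answer: 3.1000

Derivation:
Step 0: x=[10.6000] v=[0.0000]
Step 1: x=[10.5793] v=[-0.2073]
Step 2: x=[10.5381] v=[-0.4123]
Step 3: x=[10.4768] v=[-0.6128]
Step 4: x=[10.3961] v=[-0.8066]
Step 5: x=[10.2969] v=[-0.9916]
Step 6: x=[10.1803] v=[-1.1658]
Step 7: x=[10.0476] v=[-1.3273]
Step 8: x=[9.9002] v=[-1.4743]
Step 9: x=[9.7397] v=[-1.6052]
Step 10: x=[9.5678] v=[-1.7186]
Step 11: x=[9.3865] v=[-1.8133]
Step 12: x=[9.1977] v=[-1.8882]
Step 13: x=[9.0035] v=[-1.9425]
Step 14: x=[8.8059] v=[-1.9756]
Step 15: x=[8.6072] v=[-1.9872]
Step 16: x=[8.4095] v=[-1.9771]
Step 17: x=[8.2150] v=[-1.9454]
Step 18: x=[8.0258] v=[-1.8925]
Step 19: x=[7.8439] v=[-1.8190]
Step 20: x=[7.6713] v=[-1.7256]
Step 21: x=[7.5100] v=[-1.6134]
Step 22: x=[7.3616] v=[-1.4836]
Step 23: x=[7.2278] v=[-1.3376]
Step 24: x=[7.1101] v=[-1.1770]
Step 25: x=[7.0097] v=[-1.0036]
Step 26: x=[6.9278] v=[-0.8192]
Step 27: x=[6.8652] v=[-0.6259]
Step 28: x=[6.8226] v=[-0.4257]
Step 29: x=[6.8005] v=[-0.2209]
Step 30: x=[6.7991] v=[-0.0137]
Step 31: x=[6.8185] v=[0.1937]
First v>=0 after going negative at step 31, time=3.1000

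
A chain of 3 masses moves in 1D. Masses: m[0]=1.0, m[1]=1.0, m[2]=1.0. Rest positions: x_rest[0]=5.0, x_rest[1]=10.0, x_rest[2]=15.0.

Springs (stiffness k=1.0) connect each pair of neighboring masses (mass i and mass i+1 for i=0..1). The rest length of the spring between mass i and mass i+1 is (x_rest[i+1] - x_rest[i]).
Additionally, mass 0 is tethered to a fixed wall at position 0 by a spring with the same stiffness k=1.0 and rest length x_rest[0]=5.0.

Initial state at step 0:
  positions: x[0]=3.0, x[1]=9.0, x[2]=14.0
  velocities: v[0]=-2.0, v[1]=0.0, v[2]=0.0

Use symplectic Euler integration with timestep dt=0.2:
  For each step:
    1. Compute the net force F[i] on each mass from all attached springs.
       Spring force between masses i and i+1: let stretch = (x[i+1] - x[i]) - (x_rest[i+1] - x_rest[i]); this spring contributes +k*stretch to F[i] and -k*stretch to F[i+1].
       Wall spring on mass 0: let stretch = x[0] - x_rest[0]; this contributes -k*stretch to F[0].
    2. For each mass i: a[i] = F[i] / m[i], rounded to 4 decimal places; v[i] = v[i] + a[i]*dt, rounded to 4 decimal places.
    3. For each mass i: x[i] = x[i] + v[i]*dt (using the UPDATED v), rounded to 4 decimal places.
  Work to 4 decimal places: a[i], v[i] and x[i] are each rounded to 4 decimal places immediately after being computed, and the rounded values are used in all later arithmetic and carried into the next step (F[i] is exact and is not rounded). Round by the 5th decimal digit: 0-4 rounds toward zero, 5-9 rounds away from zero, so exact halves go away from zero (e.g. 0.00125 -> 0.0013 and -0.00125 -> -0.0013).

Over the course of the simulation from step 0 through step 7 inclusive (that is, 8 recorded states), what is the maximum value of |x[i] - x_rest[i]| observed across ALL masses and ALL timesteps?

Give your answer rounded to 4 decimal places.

Step 0: x=[3.0000 9.0000 14.0000] v=[-2.0000 0.0000 0.0000]
Step 1: x=[2.7200 8.9600 14.0000] v=[-1.4000 -0.2000 0.0000]
Step 2: x=[2.5808 8.8720 13.9984] v=[-0.6960 -0.4400 -0.0080]
Step 3: x=[2.5900 8.7374 13.9917] v=[0.0461 -0.6730 -0.0333]
Step 4: x=[2.7415 8.5671 13.9749] v=[0.7576 -0.8516 -0.0842]
Step 5: x=[3.0164 8.3801 13.9417] v=[1.3744 -0.9352 -0.1658]
Step 6: x=[3.3852 8.2010 13.8861] v=[1.8439 -0.8956 -0.2781]
Step 7: x=[3.8112 8.0567 13.8031] v=[2.1300 -0.7217 -0.4151]
Max displacement = 2.4192

Answer: 2.4192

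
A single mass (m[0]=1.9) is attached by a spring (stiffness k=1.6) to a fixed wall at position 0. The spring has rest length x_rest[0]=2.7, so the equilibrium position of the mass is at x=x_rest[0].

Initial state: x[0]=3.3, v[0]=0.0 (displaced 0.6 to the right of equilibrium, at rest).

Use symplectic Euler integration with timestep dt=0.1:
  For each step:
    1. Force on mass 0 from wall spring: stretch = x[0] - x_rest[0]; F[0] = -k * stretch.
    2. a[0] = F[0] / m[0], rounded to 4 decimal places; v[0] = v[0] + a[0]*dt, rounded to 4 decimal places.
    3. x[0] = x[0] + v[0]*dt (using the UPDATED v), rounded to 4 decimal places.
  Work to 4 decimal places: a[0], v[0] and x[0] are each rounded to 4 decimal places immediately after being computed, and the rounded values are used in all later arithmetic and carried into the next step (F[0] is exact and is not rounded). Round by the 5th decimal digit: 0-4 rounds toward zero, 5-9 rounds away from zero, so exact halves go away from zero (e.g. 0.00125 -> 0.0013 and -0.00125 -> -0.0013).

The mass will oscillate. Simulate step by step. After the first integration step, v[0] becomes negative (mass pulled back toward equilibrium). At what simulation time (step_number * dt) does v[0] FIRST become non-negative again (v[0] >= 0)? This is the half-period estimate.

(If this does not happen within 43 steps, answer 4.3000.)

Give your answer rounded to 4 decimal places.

Step 0: x=[3.3000] v=[0.0000]
Step 1: x=[3.2950] v=[-0.0505]
Step 2: x=[3.2849] v=[-0.1006]
Step 3: x=[3.2699] v=[-0.1499]
Step 4: x=[3.2501] v=[-0.1979]
Step 5: x=[3.2257] v=[-0.2442]
Step 6: x=[3.1969] v=[-0.2885]
Step 7: x=[3.1639] v=[-0.3303]
Step 8: x=[3.1270] v=[-0.3694]
Step 9: x=[3.0865] v=[-0.4054]
Step 10: x=[3.0427] v=[-0.4380]
Step 11: x=[2.9960] v=[-0.4669]
Step 12: x=[2.9468] v=[-0.4918]
Step 13: x=[2.8955] v=[-0.5126]
Step 14: x=[2.8426] v=[-0.5291]
Step 15: x=[2.7885] v=[-0.5411]
Step 16: x=[2.7336] v=[-0.5486]
Step 17: x=[2.6785] v=[-0.5514]
Step 18: x=[2.6235] v=[-0.5496]
Step 19: x=[2.5692] v=[-0.5432]
Step 20: x=[2.5160] v=[-0.5322]
Step 21: x=[2.4643] v=[-0.5167]
Step 22: x=[2.4146] v=[-0.4969]
Step 23: x=[2.3673] v=[-0.4729]
Step 24: x=[2.3228] v=[-0.4449]
Step 25: x=[2.2815] v=[-0.4131]
Step 26: x=[2.2437] v=[-0.3779]
Step 27: x=[2.2098] v=[-0.3395]
Step 28: x=[2.1800] v=[-0.2982]
Step 29: x=[2.1546] v=[-0.2544]
Step 30: x=[2.1338] v=[-0.2085]
Step 31: x=[2.1177] v=[-0.1608]
Step 32: x=[2.1065] v=[-0.1118]
Step 33: x=[2.1003] v=[-0.0618]
Step 34: x=[2.0992] v=[-0.0113]
Step 35: x=[2.1031] v=[0.0393]
First v>=0 after going negative at step 35, time=3.5000

Answer: 3.5000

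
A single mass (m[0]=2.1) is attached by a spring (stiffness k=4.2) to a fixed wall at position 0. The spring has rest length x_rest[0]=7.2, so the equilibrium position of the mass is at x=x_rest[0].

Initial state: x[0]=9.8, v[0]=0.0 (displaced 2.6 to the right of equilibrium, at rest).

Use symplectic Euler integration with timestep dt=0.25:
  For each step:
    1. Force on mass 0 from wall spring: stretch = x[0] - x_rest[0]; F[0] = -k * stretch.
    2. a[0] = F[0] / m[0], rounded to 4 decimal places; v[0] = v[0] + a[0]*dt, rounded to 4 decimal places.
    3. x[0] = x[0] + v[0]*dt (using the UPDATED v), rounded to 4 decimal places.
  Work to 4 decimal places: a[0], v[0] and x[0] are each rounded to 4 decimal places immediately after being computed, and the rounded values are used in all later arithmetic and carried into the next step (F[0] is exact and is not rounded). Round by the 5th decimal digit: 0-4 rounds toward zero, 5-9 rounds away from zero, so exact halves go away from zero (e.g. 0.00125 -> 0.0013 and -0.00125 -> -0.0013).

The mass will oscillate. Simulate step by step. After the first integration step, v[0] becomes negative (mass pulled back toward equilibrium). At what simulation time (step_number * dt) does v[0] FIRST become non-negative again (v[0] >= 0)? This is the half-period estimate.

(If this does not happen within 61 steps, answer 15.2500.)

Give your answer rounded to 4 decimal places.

Step 0: x=[9.8000] v=[0.0000]
Step 1: x=[9.4750] v=[-1.3000]
Step 2: x=[8.8656] v=[-2.4375]
Step 3: x=[8.0480] v=[-3.2703]
Step 4: x=[7.1244] v=[-3.6943]
Step 5: x=[6.2103] v=[-3.6565]
Step 6: x=[5.4199] v=[-3.1617]
Step 7: x=[4.8520] v=[-2.2717]
Step 8: x=[4.5776] v=[-1.0977]
Step 9: x=[4.6310] v=[0.2135]
First v>=0 after going negative at step 9, time=2.2500

Answer: 2.2500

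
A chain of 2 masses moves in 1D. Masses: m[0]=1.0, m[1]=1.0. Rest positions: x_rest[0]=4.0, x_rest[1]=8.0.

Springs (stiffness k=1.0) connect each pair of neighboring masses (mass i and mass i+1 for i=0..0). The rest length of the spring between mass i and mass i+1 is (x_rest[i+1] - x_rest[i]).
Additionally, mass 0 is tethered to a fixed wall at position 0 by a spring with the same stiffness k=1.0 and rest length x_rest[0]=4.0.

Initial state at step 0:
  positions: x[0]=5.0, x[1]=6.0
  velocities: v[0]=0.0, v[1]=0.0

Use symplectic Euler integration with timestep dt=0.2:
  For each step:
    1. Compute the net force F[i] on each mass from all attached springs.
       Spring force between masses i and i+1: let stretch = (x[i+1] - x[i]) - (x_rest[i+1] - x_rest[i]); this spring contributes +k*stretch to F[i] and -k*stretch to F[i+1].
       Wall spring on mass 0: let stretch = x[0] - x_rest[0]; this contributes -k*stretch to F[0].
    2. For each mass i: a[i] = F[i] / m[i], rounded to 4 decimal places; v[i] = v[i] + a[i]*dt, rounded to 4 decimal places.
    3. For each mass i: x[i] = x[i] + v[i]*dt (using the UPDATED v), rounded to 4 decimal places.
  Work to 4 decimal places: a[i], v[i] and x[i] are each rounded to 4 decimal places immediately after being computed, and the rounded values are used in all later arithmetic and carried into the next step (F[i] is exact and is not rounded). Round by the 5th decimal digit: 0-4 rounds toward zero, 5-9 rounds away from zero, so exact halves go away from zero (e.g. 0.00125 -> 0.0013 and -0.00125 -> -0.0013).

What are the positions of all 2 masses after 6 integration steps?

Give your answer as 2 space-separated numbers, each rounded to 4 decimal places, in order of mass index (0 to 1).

Step 0: x=[5.0000 6.0000] v=[0.0000 0.0000]
Step 1: x=[4.8400 6.1200] v=[-0.8000 0.6000]
Step 2: x=[4.5376 6.3488] v=[-1.5120 1.1440]
Step 3: x=[4.1261 6.6652] v=[-2.0573 1.5818]
Step 4: x=[3.6512 7.0400] v=[-2.3747 1.8740]
Step 5: x=[3.1658 7.4392] v=[-2.4272 1.9962]
Step 6: x=[2.7247 7.8275] v=[-2.2057 1.9415]

Answer: 2.7247 7.8275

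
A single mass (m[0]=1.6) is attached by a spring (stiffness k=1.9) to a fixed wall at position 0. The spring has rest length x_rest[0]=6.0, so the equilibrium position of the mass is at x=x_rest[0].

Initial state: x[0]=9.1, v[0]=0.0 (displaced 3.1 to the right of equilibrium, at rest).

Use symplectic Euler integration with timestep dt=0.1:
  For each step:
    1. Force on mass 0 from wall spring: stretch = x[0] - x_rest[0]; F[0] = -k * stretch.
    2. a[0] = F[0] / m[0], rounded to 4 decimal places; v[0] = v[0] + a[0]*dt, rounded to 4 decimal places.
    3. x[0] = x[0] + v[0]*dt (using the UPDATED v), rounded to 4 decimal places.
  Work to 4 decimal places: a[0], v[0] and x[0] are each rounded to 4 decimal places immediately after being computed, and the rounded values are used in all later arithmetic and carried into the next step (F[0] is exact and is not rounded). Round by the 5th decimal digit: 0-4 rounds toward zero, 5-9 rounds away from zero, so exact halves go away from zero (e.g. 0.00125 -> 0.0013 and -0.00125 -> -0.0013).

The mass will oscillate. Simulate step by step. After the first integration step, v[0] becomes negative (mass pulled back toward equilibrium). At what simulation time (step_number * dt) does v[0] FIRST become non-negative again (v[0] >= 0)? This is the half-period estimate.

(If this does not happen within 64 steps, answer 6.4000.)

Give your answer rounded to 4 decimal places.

Step 0: x=[9.1000] v=[0.0000]
Step 1: x=[9.0632] v=[-0.3681]
Step 2: x=[8.9900] v=[-0.7319]
Step 3: x=[8.8813] v=[-1.0870]
Step 4: x=[8.7384] v=[-1.4292]
Step 5: x=[8.5630] v=[-1.7544]
Step 6: x=[8.3571] v=[-2.0588]
Step 7: x=[8.1232] v=[-2.3387]
Step 8: x=[7.8641] v=[-2.5908]
Step 9: x=[7.5829] v=[-2.8122]
Step 10: x=[7.2829] v=[-3.0002]
Step 11: x=[6.9677] v=[-3.1525]
Step 12: x=[6.6410] v=[-3.2674]
Step 13: x=[6.3067] v=[-3.3435]
Step 14: x=[5.9687] v=[-3.3799]
Step 15: x=[5.6311] v=[-3.3762]
Step 16: x=[5.2979] v=[-3.3324]
Step 17: x=[4.9730] v=[-3.2490]
Step 18: x=[4.6603] v=[-3.1270]
Step 19: x=[4.3635] v=[-2.9679]
Step 20: x=[4.0861] v=[-2.7736]
Step 21: x=[3.8315] v=[-2.5463]
Step 22: x=[3.6026] v=[-2.2888]
Step 23: x=[3.4022] v=[-2.0041]
Step 24: x=[3.2326] v=[-1.6956]
Step 25: x=[3.0959] v=[-1.3670]
Step 26: x=[2.9937] v=[-1.0221]
Step 27: x=[2.9272] v=[-0.6651]
Step 28: x=[2.8972] v=[-0.3002]
Step 29: x=[2.9040] v=[0.0683]
First v>=0 after going negative at step 29, time=2.9000

Answer: 2.9000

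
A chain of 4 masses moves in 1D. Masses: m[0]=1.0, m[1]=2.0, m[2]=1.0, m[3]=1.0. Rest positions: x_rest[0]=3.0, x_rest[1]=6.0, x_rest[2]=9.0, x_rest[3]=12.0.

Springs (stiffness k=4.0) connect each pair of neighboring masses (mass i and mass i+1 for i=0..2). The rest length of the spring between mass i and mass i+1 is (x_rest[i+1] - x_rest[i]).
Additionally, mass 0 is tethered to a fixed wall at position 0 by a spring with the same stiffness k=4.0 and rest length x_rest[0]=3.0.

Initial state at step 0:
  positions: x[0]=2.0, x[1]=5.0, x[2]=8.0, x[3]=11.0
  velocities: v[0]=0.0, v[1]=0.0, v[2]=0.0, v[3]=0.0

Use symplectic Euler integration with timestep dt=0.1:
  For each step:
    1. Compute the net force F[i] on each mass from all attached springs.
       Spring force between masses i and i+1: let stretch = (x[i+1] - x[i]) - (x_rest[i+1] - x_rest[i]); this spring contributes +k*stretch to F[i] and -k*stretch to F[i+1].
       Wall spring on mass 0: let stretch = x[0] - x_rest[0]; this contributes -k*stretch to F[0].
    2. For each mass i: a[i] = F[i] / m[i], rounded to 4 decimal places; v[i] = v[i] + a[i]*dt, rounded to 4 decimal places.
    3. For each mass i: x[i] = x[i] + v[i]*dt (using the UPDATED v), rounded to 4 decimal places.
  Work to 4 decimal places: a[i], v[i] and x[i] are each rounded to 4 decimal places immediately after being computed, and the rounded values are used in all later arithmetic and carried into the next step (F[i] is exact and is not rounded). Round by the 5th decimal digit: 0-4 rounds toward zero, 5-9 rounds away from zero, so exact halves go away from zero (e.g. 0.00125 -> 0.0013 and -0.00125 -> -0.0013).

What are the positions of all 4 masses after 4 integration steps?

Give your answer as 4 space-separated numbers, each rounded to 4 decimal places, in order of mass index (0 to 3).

Answer: 2.3540 5.0113 8.0002 11.0000

Derivation:
Step 0: x=[2.0000 5.0000 8.0000 11.0000] v=[0.0000 0.0000 0.0000 0.0000]
Step 1: x=[2.0400 5.0000 8.0000 11.0000] v=[0.4000 0.0000 0.0000 0.0000]
Step 2: x=[2.1168 5.0008 8.0000 11.0000] v=[0.7680 0.0080 0.0000 0.0000]
Step 3: x=[2.2243 5.0039 8.0000 11.0000] v=[1.0749 0.0310 0.0003 0.0000]
Step 4: x=[2.3540 5.0113 8.0002 11.0000] v=[1.2970 0.0743 0.0019 0.0000]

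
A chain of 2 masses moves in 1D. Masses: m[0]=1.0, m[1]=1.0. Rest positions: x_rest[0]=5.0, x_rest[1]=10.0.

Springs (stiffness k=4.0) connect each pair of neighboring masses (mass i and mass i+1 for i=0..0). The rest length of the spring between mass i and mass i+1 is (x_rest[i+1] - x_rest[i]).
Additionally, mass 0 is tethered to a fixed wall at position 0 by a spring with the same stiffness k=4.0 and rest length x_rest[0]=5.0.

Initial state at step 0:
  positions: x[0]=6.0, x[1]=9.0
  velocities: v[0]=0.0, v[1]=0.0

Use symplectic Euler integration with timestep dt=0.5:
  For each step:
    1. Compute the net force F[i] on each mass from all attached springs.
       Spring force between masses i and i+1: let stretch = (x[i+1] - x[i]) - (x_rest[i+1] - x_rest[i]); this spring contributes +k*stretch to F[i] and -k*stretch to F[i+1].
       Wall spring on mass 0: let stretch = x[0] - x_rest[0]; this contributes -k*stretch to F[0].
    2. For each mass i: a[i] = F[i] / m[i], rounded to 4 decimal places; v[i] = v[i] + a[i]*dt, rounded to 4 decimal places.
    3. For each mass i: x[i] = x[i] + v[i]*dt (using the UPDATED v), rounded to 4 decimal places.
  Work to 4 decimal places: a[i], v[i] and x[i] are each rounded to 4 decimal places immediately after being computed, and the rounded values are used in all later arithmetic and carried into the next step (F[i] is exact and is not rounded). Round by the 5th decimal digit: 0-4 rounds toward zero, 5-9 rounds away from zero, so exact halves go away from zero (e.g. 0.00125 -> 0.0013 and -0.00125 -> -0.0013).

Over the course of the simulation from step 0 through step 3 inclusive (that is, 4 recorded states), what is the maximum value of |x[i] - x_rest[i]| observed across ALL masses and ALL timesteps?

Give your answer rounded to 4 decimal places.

Step 0: x=[6.0000 9.0000] v=[0.0000 0.0000]
Step 1: x=[3.0000 11.0000] v=[-6.0000 4.0000]
Step 2: x=[5.0000 10.0000] v=[4.0000 -2.0000]
Step 3: x=[7.0000 9.0000] v=[4.0000 -2.0000]
Max displacement = 2.0000

Answer: 2.0000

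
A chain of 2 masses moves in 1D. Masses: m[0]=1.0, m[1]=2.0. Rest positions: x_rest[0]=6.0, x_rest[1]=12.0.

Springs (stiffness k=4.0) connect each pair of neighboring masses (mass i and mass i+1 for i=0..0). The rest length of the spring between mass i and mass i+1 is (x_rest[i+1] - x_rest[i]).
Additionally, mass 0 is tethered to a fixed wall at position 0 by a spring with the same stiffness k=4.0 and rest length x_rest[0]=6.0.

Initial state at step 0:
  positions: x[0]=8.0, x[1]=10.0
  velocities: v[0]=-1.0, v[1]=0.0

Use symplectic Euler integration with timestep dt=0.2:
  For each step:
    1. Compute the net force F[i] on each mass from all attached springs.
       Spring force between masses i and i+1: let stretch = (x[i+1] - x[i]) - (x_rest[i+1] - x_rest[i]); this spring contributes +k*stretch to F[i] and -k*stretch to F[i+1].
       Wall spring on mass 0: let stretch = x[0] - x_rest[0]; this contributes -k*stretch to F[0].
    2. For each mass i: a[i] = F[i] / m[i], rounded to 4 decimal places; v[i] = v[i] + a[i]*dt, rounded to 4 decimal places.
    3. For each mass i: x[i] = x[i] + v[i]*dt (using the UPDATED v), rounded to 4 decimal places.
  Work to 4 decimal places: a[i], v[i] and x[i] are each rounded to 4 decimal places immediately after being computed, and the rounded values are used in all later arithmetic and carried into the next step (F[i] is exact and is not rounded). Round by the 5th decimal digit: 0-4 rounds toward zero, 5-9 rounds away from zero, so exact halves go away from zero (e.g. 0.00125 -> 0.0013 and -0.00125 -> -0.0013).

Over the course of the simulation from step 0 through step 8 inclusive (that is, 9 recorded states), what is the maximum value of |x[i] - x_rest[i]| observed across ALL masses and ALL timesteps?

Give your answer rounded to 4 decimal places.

Answer: 3.3835

Derivation:
Step 0: x=[8.0000 10.0000] v=[-1.0000 0.0000]
Step 1: x=[6.8400 10.3200] v=[-5.8000 1.6000]
Step 2: x=[5.1424 10.8416] v=[-8.4880 2.6080]
Step 3: x=[3.5339 11.3873] v=[-8.0426 2.7283]
Step 4: x=[2.6165 11.7847] v=[-4.5870 1.9869]
Step 5: x=[2.7474 11.9286] v=[0.6544 0.7196]
Step 6: x=[3.9077 11.8180] v=[5.8014 -0.5529]
Step 7: x=[5.7084 11.5546] v=[9.0035 -1.3170]
Step 8: x=[7.5311 11.3035] v=[9.1137 -1.2555]
Max displacement = 3.3835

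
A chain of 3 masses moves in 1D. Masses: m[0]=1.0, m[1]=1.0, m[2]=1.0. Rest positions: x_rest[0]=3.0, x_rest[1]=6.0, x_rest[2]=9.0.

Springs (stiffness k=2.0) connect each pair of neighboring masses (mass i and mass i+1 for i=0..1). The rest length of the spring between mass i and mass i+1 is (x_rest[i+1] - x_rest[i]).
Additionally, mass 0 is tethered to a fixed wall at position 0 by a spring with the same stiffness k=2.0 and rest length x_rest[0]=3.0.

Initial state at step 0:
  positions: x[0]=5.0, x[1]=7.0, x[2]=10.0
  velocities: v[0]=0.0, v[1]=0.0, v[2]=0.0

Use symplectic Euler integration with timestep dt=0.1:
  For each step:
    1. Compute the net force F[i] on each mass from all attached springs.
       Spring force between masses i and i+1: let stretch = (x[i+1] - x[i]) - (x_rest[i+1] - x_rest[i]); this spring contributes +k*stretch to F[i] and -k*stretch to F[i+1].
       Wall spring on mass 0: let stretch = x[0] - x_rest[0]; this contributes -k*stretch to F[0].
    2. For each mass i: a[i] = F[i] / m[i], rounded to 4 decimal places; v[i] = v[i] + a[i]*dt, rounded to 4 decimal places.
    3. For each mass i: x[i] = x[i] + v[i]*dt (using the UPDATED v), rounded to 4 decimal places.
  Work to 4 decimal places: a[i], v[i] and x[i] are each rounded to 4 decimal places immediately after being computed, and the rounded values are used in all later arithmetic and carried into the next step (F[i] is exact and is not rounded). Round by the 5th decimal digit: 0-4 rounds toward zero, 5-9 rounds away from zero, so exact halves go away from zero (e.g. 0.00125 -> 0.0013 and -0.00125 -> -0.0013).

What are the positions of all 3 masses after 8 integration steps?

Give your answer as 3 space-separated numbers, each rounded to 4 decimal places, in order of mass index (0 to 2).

Step 0: x=[5.0000 7.0000 10.0000] v=[0.0000 0.0000 0.0000]
Step 1: x=[4.9400 7.0200 10.0000] v=[-0.6000 0.2000 0.0000]
Step 2: x=[4.8228 7.0580 10.0004] v=[-1.1720 0.3800 0.0040]
Step 3: x=[4.6539 7.1101 10.0020] v=[-1.6895 0.5214 0.0155]
Step 4: x=[4.4410 7.1710 10.0057] v=[-2.1290 0.6085 0.0371]
Step 5: x=[4.1939 7.2339 10.0127] v=[-2.4712 0.6294 0.0702]
Step 6: x=[3.9237 7.2916 10.0241] v=[-2.7020 0.5772 0.1144]
Step 7: x=[3.6424 7.3366 10.0409] v=[-2.8132 0.4501 0.1679]
Step 8: x=[3.3621 7.3618 10.0636] v=[-2.8028 0.2521 0.2270]

Answer: 3.3621 7.3618 10.0636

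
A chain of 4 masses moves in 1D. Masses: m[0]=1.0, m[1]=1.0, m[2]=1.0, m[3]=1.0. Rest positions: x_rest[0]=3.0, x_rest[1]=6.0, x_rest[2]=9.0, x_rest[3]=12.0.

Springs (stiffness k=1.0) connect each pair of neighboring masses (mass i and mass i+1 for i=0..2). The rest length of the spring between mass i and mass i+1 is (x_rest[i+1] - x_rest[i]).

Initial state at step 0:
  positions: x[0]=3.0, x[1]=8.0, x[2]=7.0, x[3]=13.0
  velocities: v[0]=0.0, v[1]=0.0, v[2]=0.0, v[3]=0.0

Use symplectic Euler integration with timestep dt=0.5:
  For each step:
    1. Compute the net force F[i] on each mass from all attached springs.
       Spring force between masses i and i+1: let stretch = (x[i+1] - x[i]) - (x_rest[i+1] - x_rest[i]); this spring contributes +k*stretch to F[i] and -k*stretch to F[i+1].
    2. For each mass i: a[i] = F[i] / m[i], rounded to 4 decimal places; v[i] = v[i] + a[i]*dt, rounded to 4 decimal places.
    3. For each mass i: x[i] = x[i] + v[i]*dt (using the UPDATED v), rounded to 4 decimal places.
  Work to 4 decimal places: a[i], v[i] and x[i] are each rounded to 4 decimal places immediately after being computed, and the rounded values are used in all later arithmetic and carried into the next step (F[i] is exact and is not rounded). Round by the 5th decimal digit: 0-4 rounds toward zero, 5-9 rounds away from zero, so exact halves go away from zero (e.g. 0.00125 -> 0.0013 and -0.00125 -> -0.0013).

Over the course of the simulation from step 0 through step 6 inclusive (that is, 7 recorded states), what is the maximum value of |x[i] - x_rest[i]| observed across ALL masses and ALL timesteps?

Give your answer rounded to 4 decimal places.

Step 0: x=[3.0000 8.0000 7.0000 13.0000] v=[0.0000 0.0000 0.0000 0.0000]
Step 1: x=[3.5000 6.5000 8.7500 12.2500] v=[1.0000 -3.0000 3.5000 -1.5000]
Step 2: x=[4.0000 4.8125 10.8125 11.3750] v=[1.0000 -3.3750 4.1250 -1.7500]
Step 3: x=[3.9531 4.4219 11.5157 11.1094] v=[-0.0938 -0.7813 1.4063 -0.5313]
Step 4: x=[3.2734 5.6875 10.3438 11.6954] v=[-1.3594 2.5312 -2.3438 1.1719]
Step 5: x=[2.4472 7.5137 8.3457 12.6935] v=[-1.6524 3.6523 -3.9962 1.9961]
Step 6: x=[2.1376 8.2813 7.2266 13.3546] v=[-0.6192 1.5351 -2.2383 1.3222]
Max displacement = 2.5157

Answer: 2.5157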